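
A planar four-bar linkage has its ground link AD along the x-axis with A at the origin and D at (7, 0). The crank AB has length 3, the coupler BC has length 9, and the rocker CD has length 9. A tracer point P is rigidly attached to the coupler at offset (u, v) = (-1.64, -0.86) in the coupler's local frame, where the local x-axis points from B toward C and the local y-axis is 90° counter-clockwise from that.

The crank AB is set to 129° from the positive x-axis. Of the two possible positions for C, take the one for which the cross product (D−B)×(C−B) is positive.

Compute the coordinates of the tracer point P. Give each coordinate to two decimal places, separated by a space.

-2.45 0.57

A=(0,0), D=(7.00,0)
B = A + 3.00·(cos129°, sin129°) = (-1.8880, 2.3314)
|BD| = 9.1887
circle(B,9.00) ∩ circle(D,9.00): a=4.5943, h=7.7390
  candidates: C₊=(4.5196,8.6515) cross=71.111; C₋=(0.5924,-6.3200) cross=-71.111
  mode + wants cross > 0 → take C=(4.5196,8.6515) (cross=71.111)
ex = (C−B)/|BC| = (0.7120,0.7022); ey = (-0.7022,0.7120)
P = B + -1.64·ex + -0.86·ey = (-2.4517,0.5675)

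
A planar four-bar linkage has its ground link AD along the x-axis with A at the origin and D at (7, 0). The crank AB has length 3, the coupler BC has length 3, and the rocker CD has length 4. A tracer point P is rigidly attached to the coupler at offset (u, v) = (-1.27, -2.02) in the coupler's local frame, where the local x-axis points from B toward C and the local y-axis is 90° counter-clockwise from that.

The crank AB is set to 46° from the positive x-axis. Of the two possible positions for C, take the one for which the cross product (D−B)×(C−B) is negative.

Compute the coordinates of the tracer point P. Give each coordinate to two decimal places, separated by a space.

A=(0,0), D=(7.00,0)
B = A + 3.00·(cos46°, sin46°) = (2.0840, 2.1580)
|BD| = 5.3688
circle(B,3.00) ∩ circle(D,4.00): a=2.0325, h=2.2066
  candidates: C₊=(4.8320,3.3615) cross=11.847; C₋=(3.0581,-0.6794) cross=-11.847
  mode - wants cross < 0 → take C=(3.0581,-0.6794) (cross=-11.847)
ex = (C−B)/|BC| = (0.3247,-0.9458); ey = (0.9458,0.3247)
P = B + -1.27·ex + -2.02·ey = (-0.2390,2.7033)

-0.24 2.70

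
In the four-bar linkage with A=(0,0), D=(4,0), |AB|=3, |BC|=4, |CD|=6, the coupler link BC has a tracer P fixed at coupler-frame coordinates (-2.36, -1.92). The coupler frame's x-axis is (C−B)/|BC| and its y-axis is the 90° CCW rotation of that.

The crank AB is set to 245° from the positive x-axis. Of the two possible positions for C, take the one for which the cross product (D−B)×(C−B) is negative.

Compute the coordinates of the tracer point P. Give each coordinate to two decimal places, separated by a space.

-4.30 -2.46

A=(0,0), D=(4.00,0)
B = A + 3.00·(cos245°, sin245°) = (-1.2679, -2.7189)
|BD| = 5.9281
circle(B,4.00) ∩ circle(D,6.00): a=1.2772, h=3.7906
  candidates: C₊=(-1.8715,1.2353) cross=22.471; C₋=(1.6056,-5.5016) cross=-22.471
  mode - wants cross < 0 → take C=(1.6056,-5.5016) (cross=-22.471)
ex = (C−B)/|BC| = (0.7184,-0.6957); ey = (0.6957,0.7184)
P = B + -2.36·ex + -1.92·ey = (-4.2989,-2.4565)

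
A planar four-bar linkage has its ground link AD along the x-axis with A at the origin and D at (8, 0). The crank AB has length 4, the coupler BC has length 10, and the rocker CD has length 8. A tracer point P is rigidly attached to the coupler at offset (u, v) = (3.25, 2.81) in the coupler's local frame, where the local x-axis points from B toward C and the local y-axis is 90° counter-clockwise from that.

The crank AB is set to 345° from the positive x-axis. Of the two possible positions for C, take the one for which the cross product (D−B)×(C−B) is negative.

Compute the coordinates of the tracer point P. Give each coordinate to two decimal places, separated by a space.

A=(0,0), D=(8.00,0)
B = A + 4.00·(cos345°, sin345°) = (3.8637, -1.0353)
|BD| = 4.2639
circle(B,10.00) ∩ circle(D,8.00): a=6.3534, h=7.7223
  candidates: C₊=(8.1520,7.9986) cross=32.927; C₋=(11.9020,-6.9839) cross=-32.927
  mode - wants cross < 0 → take C=(11.9020,-6.9839) (cross=-32.927)
ex = (C−B)/|BC| = (0.8038,-0.5949); ey = (0.5949,0.8038)
P = B + 3.25·ex + 2.81·ey = (8.1477,-0.7098)

8.15 -0.71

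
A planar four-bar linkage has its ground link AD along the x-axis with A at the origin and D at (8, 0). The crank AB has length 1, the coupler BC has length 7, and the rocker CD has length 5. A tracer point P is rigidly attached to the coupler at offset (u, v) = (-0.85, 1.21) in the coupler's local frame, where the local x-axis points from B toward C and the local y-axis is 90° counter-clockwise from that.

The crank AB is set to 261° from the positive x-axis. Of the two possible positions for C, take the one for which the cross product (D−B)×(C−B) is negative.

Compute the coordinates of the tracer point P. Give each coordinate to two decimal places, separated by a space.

A=(0,0), D=(8.00,0)
B = A + 1.00·(cos261°, sin261°) = (-0.1564, -0.9877)
|BD| = 8.2160
circle(B,7.00) ∩ circle(D,5.00): a=5.5686, h=4.2416
  candidates: C₊=(4.8619,3.8926) cross=34.849; C₋=(5.8817,-4.5291) cross=-34.849
  mode - wants cross < 0 → take C=(5.8817,-4.5291) (cross=-34.849)
ex = (C−B)/|BC| = (0.8626,-0.5059); ey = (0.5059,0.8626)
P = B + -0.85·ex + 1.21·ey = (-0.2775,0.4861)

-0.28 0.49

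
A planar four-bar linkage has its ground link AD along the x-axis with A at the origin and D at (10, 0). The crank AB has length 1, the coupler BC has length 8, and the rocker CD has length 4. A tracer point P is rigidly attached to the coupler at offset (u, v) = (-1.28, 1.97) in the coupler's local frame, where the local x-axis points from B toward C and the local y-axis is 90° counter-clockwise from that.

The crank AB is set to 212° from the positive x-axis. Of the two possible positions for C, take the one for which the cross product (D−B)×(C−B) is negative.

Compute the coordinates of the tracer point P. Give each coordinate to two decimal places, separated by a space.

A=(0,0), D=(10.00,0)
B = A + 1.00·(cos212°, sin212°) = (-0.8480, -0.5299)
|BD| = 10.8610
circle(B,8.00) ∩ circle(D,4.00): a=7.6402, h=2.3721
  candidates: C₊=(6.6674,2.2121) cross=25.763; C₋=(6.8988,-2.5264) cross=-25.763
  mode - wants cross < 0 → take C=(6.8988,-2.5264) (cross=-25.763)
ex = (C−B)/|BC| = (0.9684,-0.2496); ey = (0.2496,0.9684)
P = B + -1.28·ex + 1.97·ey = (-1.5959,1.6972)

-1.60 1.70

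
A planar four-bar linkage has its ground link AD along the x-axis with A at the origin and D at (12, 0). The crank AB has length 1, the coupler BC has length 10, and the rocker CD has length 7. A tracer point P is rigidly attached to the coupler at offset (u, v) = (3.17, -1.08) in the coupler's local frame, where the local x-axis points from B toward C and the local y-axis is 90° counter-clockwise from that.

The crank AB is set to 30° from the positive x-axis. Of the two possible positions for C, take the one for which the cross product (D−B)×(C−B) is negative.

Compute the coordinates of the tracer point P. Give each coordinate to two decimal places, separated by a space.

A=(0,0), D=(12.00,0)
B = A + 1.00·(cos30°, sin30°) = (0.8660, 0.5000)
|BD| = 11.1452
circle(B,10.00) ∩ circle(D,7.00): a=7.8606, h=6.1815
  candidates: C₊=(8.9960,6.3227) cross=68.894; C₋=(8.4414,-6.0279) cross=-68.894
  mode - wants cross < 0 → take C=(8.4414,-6.0279) (cross=-68.894)
ex = (C−B)/|BC| = (0.7575,-0.6528); ey = (0.6528,0.7575)
P = B + 3.17·ex + -1.08·ey = (2.5624,-2.3875)

2.56 -2.39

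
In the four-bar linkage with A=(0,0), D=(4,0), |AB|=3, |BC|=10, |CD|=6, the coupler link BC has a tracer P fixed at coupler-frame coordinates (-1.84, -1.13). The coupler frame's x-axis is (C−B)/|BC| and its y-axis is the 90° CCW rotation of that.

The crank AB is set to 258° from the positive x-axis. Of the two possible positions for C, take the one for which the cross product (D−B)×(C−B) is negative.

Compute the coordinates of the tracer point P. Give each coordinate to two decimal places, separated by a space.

A=(0,0), D=(4.00,0)
B = A + 3.00·(cos258°, sin258°) = (-0.6237, -2.9344)
|BD| = 5.4763
circle(B,10.00) ∩ circle(D,6.00): a=8.5815, h=5.1340
  candidates: C₊=(3.8708,5.9986) cross=28.115; C₋=(9.3728,-2.6708) cross=-28.115
  mode - wants cross < 0 → take C=(9.3728,-2.6708) (cross=-28.115)
ex = (C−B)/|BC| = (0.9997,0.0264); ey = (-0.0264,0.9997)
P = B + -1.84·ex + -1.13·ey = (-2.4333,-4.1126)

-2.43 -4.11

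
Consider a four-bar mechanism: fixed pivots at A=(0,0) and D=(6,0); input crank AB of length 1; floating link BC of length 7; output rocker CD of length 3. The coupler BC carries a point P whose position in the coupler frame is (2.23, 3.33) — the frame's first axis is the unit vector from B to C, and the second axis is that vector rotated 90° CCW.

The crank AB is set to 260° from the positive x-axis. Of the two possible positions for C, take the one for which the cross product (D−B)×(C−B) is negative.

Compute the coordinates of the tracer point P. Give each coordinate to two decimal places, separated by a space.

A=(0,0), D=(6.00,0)
B = A + 1.00·(cos260°, sin260°) = (-0.1736, -0.9848)
|BD| = 6.2517
circle(B,7.00) ∩ circle(D,3.00): a=6.3250, h=2.9991
  candidates: C₊=(5.5999,2.9732) cross=18.750; C₋=(6.5448,-2.9501) cross=-18.750
  mode - wants cross < 0 → take C=(6.5448,-2.9501) (cross=-18.750)
ex = (C−B)/|BC| = (0.9598,-0.2808); ey = (0.2808,0.9598)
P = B + 2.23·ex + 3.33·ey = (2.9016,1.5852)

2.90 1.59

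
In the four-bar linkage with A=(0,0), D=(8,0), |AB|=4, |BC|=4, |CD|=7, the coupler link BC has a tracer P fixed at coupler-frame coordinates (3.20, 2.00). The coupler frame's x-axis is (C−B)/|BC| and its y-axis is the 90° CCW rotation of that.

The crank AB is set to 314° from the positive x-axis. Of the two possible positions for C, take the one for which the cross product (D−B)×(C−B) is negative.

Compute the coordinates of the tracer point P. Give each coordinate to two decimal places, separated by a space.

A=(0,0), D=(8.00,0)
B = A + 4.00·(cos314°, sin314°) = (2.7786, -2.8774)
|BD| = 5.9617
circle(B,4.00) ∩ circle(D,7.00): a=0.2132, h=3.9943
  candidates: C₊=(1.0375,0.7238) cross=23.813; C₋=(4.8932,-6.2728) cross=-23.813
  mode - wants cross < 0 → take C=(4.8932,-6.2728) (cross=-23.813)
ex = (C−B)/|BC| = (0.5286,-0.8489); ey = (0.8489,0.5286)
P = B + 3.20·ex + 2.00·ey = (6.1680,-4.5364)

6.17 -4.54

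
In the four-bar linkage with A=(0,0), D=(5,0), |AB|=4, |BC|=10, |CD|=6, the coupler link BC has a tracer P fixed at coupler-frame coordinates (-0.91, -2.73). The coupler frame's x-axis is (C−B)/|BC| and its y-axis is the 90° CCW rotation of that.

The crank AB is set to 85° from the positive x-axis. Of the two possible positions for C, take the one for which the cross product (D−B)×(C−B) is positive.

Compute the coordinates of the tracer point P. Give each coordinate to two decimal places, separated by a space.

-0.87 1.38

A=(0,0), D=(5.00,0)
B = A + 4.00·(cos85°, sin85°) = (0.3486, 3.9848)
|BD| = 6.1248
circle(B,10.00) ∩ circle(D,6.00): a=8.2870, h=5.5969
  candidates: C₊=(10.2833,2.8437) cross=34.280; C₋=(3.0008,-5.6571) cross=-34.280
  mode + wants cross > 0 → take C=(10.2833,2.8437) (cross=34.280)
ex = (C−B)/|BC| = (0.9935,-0.1141); ey = (0.1141,0.9935)
P = B + -0.91·ex + -2.73·ey = (-0.8669,1.3764)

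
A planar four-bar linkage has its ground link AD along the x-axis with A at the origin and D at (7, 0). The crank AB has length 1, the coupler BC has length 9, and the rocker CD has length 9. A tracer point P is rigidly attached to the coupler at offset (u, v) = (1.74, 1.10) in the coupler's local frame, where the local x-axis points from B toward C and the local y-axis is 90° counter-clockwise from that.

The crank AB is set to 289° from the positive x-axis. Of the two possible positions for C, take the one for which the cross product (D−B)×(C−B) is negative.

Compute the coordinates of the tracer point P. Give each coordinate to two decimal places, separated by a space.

A=(0,0), D=(7.00,0)
B = A + 1.00·(cos289°, sin289°) = (0.3256, -0.9455)
|BD| = 6.7411
circle(B,9.00) ∩ circle(D,9.00): a=3.3705, h=8.3450
  candidates: C₊=(2.4923,7.7898) cross=56.254; C₋=(4.8333,-8.7353) cross=-56.254
  mode - wants cross < 0 → take C=(4.8333,-8.7353) (cross=-56.254)
ex = (C−B)/|BC| = (0.5009,-0.8655); ey = (0.8655,0.5009)
P = B + 1.74·ex + 1.10·ey = (2.1491,-1.9006)

2.15 -1.90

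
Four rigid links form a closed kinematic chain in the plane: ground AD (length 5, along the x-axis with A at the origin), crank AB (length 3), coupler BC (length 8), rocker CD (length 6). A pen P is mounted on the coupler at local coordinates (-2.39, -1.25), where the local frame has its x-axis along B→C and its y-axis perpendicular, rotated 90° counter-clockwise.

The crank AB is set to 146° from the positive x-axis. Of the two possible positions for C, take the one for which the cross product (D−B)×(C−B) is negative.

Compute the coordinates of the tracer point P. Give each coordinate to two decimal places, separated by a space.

A=(0,0), D=(5.00,0)
B = A + 3.00·(cos146°, sin146°) = (-2.4871, 1.6776)
|BD| = 7.6728
circle(B,8.00) ∩ circle(D,6.00): a=5.6610, h=5.6527
  candidates: C₊=(4.2728,5.9558) cross=43.372; C₋=(1.8010,-5.0761) cross=-43.372
  mode - wants cross < 0 → take C=(1.8010,-5.0761) (cross=-43.372)
ex = (C−B)/|BC| = (0.5360,-0.8442); ey = (0.8442,0.5360)
P = B + -2.39·ex + -1.25·ey = (-4.8235,3.0252)

-4.82 3.03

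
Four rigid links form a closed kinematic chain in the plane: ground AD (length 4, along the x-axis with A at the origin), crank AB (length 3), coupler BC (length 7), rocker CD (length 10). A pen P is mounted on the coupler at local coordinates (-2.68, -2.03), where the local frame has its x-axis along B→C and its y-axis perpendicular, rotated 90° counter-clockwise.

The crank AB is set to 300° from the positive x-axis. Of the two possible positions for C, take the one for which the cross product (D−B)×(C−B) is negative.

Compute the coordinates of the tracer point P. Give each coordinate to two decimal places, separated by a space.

-0.40 0.18

A=(0,0), D=(4.00,0)
B = A + 3.00·(cos300°, sin300°) = (1.5000, -2.5981)
|BD| = 3.6056
circle(B,7.00) ∩ circle(D,10.00): a=-5.2697, h=4.6077
  candidates: C₊=(-5.4740,-3.2004) cross=16.613; C₋=(1.1663,-9.5901) cross=-16.613
  mode - wants cross < 0 → take C=(1.1663,-9.5901) (cross=-16.613)
ex = (C−B)/|BC| = (-0.0477,-0.9989); ey = (0.9989,-0.0477)
P = B + -2.68·ex + -2.03·ey = (-0.4000,0.1756)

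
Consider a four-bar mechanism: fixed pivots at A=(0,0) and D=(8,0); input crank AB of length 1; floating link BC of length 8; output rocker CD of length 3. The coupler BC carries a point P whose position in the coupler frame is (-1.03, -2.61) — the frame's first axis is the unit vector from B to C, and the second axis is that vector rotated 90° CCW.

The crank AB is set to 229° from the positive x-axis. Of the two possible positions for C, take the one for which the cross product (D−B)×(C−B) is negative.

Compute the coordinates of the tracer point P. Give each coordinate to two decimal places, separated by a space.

A=(0,0), D=(8.00,0)
B = A + 1.00·(cos229°, sin229°) = (-0.6561, -0.7547)
|BD| = 8.6889
circle(B,8.00) ∩ circle(D,3.00): a=7.5094, h=2.7584
  candidates: C₊=(6.5854,2.6455) cross=23.968; C₋=(7.0646,-2.8504) cross=-23.968
  mode - wants cross < 0 → take C=(7.0646,-2.8504) (cross=-23.968)
ex = (C−B)/|BC| = (0.9651,-0.2620); ey = (0.2620,0.9651)
P = B + -1.03·ex + -2.61·ey = (-2.3338,-3.0037)

-2.33 -3.00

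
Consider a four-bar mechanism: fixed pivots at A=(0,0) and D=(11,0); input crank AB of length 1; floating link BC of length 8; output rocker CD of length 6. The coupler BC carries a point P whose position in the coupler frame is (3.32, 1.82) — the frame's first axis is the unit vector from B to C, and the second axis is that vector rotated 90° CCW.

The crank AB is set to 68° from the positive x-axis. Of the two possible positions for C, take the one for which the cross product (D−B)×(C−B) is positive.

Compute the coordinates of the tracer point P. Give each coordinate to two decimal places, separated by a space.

2.40 4.12

A=(0,0), D=(11.00,0)
B = A + 1.00·(cos68°, sin68°) = (0.3746, 0.9272)
|BD| = 10.6658
circle(B,8.00) ∩ circle(D,6.00): a=6.6455, h=4.4539
  candidates: C₊=(7.3821,4.7865) cross=47.504; C₋=(6.6078,-4.0876) cross=-47.504
  mode + wants cross > 0 → take C=(7.3821,4.7865) (cross=47.504)
ex = (C−B)/|BC| = (0.8759,0.4824); ey = (-0.4824,0.8759)
P = B + 3.32·ex + 1.82·ey = (2.4047,4.1230)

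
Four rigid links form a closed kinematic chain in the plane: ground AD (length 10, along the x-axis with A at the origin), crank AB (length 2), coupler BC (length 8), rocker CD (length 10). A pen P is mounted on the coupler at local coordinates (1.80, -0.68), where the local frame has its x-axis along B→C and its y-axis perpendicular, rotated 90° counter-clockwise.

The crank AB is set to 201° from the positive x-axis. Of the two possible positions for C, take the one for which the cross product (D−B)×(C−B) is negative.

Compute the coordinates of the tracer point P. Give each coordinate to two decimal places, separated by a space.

-1.32 -2.56

A=(0,0), D=(10.00,0)
B = A + 2.00·(cos201°, sin201°) = (-1.8672, -0.7167)
|BD| = 11.8888
circle(B,8.00) ∩ circle(D,10.00): a=4.4304, h=6.6612
  candidates: C₊=(2.1536,6.1995) cross=79.194; C₋=(2.9567,-7.0988) cross=-79.194
  mode - wants cross < 0 → take C=(2.9567,-7.0988) (cross=-79.194)
ex = (C−B)/|BC| = (0.6030,-0.7978); ey = (0.7978,0.6030)
P = B + 1.80·ex + -0.68·ey = (-1.3243,-2.5627)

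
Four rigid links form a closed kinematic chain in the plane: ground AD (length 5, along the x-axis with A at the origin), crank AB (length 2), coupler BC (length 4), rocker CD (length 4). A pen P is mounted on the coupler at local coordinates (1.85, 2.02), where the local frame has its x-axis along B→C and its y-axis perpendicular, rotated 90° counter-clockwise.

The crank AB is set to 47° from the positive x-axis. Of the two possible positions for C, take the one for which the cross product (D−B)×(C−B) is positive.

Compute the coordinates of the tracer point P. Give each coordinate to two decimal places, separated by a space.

1.54 4.20

A=(0,0), D=(5.00,0)
B = A + 2.00·(cos47°, sin47°) = (1.3640, 1.4627)
|BD| = 3.9192
circle(B,4.00) ∩ circle(D,4.00): a=1.9596, h=3.4871
  candidates: C₊=(4.4834,3.9665) cross=13.667; C₋=(1.8805,-2.5038) cross=-13.667
  mode + wants cross > 0 → take C=(4.4834,3.9665) (cross=13.667)
ex = (C−B)/|BC| = (0.7799,0.6259); ey = (-0.6259,0.7799)
P = B + 1.85·ex + 2.02·ey = (1.5423,4.1960)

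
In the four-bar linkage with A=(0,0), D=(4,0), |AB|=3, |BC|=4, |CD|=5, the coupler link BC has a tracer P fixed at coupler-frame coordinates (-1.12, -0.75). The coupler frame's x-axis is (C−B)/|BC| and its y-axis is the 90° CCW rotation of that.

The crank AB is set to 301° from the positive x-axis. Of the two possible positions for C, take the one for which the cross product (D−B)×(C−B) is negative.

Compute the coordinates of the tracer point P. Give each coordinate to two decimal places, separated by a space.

0.20 -2.51

A=(0,0), D=(4.00,0)
B = A + 3.00·(cos301°, sin301°) = (1.5451, -2.5715)
|BD| = 3.5551
circle(B,4.00) ∩ circle(D,5.00): a=0.5118, h=3.9671
  candidates: C₊=(-0.9710,0.5381) cross=14.104; C₋=(4.7680,-4.9407) cross=-14.104
  mode - wants cross < 0 → take C=(4.7680,-4.9407) (cross=-14.104)
ex = (C−B)/|BC| = (0.8057,-0.5923); ey = (0.5923,0.8057)
P = B + -1.12·ex + -0.75·ey = (0.1985,-2.5124)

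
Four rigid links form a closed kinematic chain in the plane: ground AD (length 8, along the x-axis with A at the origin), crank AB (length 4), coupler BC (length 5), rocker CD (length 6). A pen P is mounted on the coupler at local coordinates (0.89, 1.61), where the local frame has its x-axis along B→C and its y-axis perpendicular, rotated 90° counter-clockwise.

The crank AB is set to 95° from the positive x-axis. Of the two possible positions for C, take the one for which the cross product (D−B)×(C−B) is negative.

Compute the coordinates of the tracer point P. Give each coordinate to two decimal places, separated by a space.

A=(0,0), D=(8.00,0)
B = A + 4.00·(cos95°, sin95°) = (-0.3486, 3.9848)
|BD| = 9.2508
circle(B,5.00) ∩ circle(D,6.00): a=4.0309, h=2.9584
  candidates: C₊=(4.5634,4.9183) cross=27.368; C₋=(2.0148,-0.4214) cross=-27.368
  mode - wants cross < 0 → take C=(2.0148,-0.4214) (cross=-27.368)
ex = (C−B)/|BC| = (0.4727,-0.8812); ey = (0.8812,0.4727)
P = B + 0.89·ex + 1.61·ey = (1.4908,3.9615)

1.49 3.96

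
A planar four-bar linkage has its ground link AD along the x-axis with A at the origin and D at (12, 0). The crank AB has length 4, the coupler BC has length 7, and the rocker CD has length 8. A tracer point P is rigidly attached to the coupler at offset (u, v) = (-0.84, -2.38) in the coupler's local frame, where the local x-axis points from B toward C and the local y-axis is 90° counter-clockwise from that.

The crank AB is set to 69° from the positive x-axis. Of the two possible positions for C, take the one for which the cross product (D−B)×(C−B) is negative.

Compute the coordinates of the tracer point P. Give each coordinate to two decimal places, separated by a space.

-1.08 3.47

A=(0,0), D=(12.00,0)
B = A + 4.00·(cos69°, sin69°) = (1.4335, 3.7343)
|BD| = 11.2070
circle(B,7.00) ∩ circle(D,8.00): a=4.9343, h=4.9652
  candidates: C₊=(7.7402,6.7716) cross=55.645; C₋=(4.4313,-2.5913) cross=-55.645
  mode - wants cross < 0 → take C=(4.4313,-2.5913) (cross=-55.645)
ex = (C−B)/|BC| = (0.4283,-0.9037); ey = (0.9037,0.4283)
P = B + -0.84·ex + -2.38·ey = (-1.0770,3.4741)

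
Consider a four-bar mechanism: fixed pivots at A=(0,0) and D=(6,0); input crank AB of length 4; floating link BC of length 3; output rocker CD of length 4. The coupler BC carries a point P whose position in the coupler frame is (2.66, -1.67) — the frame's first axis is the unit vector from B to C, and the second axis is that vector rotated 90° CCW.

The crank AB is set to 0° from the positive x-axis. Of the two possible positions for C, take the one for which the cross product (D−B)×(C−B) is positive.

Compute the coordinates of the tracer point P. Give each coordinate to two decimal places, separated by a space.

A=(0,0), D=(6.00,0)
B = A + 4.00·(cos0°, sin0°) = (4.0000, 0.0000)
|BD| = 2.0000
circle(B,3.00) ∩ circle(D,4.00): a=-0.7500, h=2.9047
  candidates: C₊=(3.2500,2.9047) cross=5.809; C₋=(3.2500,-2.9047) cross=-5.809
  mode + wants cross > 0 → take C=(3.2500,2.9047) (cross=5.809)
ex = (C−B)/|BC| = (-0.2500,0.9682); ey = (-0.9682,-0.2500)
P = B + 2.66·ex + -1.67·ey = (4.9520,2.9930)

4.95 2.99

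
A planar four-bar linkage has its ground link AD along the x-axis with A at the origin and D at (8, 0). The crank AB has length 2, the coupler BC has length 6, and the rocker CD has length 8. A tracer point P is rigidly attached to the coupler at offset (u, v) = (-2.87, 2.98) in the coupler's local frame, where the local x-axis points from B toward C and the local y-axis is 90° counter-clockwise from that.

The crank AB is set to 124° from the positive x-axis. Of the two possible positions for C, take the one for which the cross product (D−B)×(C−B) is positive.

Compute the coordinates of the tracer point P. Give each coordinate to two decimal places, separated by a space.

-5.25 1.50

A=(0,0), D=(8.00,0)
B = A + 2.00·(cos124°, sin124°) = (-1.1184, 1.6581)
|BD| = 9.2679
circle(B,6.00) ∩ circle(D,8.00): a=3.1234, h=5.1229
  candidates: C₊=(2.8711,6.1396) cross=47.479; C₋=(1.0381,-3.9410) cross=-47.479
  mode + wants cross > 0 → take C=(2.8711,6.1396) (cross=47.479)
ex = (C−B)/|BC| = (0.6649,0.7469); ey = (-0.7469,0.6649)
P = B + -2.87·ex + 2.98·ey = (-5.2525,1.4959)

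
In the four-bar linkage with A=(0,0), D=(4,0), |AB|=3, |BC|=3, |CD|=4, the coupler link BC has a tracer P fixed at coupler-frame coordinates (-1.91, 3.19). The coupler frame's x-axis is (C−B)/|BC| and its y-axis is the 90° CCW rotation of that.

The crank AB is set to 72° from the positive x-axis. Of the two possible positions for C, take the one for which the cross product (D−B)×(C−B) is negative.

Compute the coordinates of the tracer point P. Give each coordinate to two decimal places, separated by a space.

4.55 3.68

A=(0,0), D=(4.00,0)
B = A + 3.00·(cos72°, sin72°) = (0.9271, 2.8532)
|BD| = 4.1933
circle(B,3.00) ∩ circle(D,4.00): a=1.2620, h=2.7217
  candidates: C₊=(3.7037,3.9890) cross=11.413; C₋=(0.0000,-0.0000) cross=-11.413
  mode - wants cross < 0 → take C=(0.0000,-0.0000) (cross=-11.413)
ex = (C−B)/|BC| = (-0.3090,-0.9511); ey = (0.9511,-0.3090)
P = B + -1.91·ex + 3.19·ey = (4.5511,3.6839)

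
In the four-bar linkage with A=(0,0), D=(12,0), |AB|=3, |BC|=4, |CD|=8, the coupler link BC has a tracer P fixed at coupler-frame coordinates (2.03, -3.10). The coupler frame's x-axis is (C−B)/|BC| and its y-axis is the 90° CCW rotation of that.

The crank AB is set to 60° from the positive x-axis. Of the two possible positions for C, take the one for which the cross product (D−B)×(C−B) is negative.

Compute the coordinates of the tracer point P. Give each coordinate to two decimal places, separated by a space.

0.37 -0.93

A=(0,0), D=(12.00,0)
B = A + 3.00·(cos60°, sin60°) = (1.5000, 2.5981)
|BD| = 10.8167
circle(B,4.00) ∩ circle(D,8.00): a=3.1895, h=2.4139
  candidates: C₊=(5.1760,4.1752) cross=26.110; C₋=(4.0164,-0.5113) cross=-26.110
  mode - wants cross < 0 → take C=(4.0164,-0.5113) (cross=-26.110)
ex = (C−B)/|BC| = (0.6291,-0.7773); ey = (0.7773,0.6291)
P = B + 2.03·ex + -3.10·ey = (0.3673,-0.9301)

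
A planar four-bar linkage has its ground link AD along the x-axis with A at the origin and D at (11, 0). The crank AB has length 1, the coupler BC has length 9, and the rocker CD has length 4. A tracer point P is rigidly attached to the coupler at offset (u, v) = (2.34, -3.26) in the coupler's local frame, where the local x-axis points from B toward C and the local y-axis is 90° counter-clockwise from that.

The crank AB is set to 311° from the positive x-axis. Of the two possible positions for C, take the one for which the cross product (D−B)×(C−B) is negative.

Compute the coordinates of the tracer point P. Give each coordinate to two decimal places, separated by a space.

1.86 -4.58

A=(0,0), D=(11.00,0)
B = A + 1.00·(cos311°, sin311°) = (0.6561, -0.7547)
|BD| = 10.3714
circle(B,9.00) ∩ circle(D,4.00): a=8.3193, h=3.4335
  candidates: C₊=(8.7035,3.2751) cross=35.610; C₋=(9.2032,-3.5737) cross=-35.610
  mode - wants cross < 0 → take C=(9.2032,-3.5737) (cross=-35.610)
ex = (C−B)/|BC| = (0.9497,-0.3132); ey = (0.3132,0.9497)
P = B + 2.34·ex + -3.26·ey = (1.8572,-4.5836)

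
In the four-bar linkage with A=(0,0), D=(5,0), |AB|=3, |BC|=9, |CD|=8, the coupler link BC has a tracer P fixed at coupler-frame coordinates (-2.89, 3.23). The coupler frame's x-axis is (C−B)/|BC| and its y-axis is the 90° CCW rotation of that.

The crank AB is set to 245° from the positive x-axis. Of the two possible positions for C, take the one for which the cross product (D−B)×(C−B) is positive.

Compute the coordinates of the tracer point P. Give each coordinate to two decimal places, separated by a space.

A=(0,0), D=(5.00,0)
B = A + 3.00·(cos245°, sin245°) = (-1.2679, -2.7189)
|BD| = 6.8322
circle(B,9.00) ∩ circle(D,8.00): a=4.6602, h=7.6995
  candidates: C₊=(-0.0567,6.1992) cross=52.604; C₋=(6.0715,-7.9279) cross=-52.604
  mode + wants cross > 0 → take C=(-0.0567,6.1992) (cross=52.604)
ex = (C−B)/|BC| = (0.1346,0.9909); ey = (-0.9909,0.1346)
P = B + -2.89·ex + 3.23·ey = (-4.8574,-5.1480)

-4.86 -5.15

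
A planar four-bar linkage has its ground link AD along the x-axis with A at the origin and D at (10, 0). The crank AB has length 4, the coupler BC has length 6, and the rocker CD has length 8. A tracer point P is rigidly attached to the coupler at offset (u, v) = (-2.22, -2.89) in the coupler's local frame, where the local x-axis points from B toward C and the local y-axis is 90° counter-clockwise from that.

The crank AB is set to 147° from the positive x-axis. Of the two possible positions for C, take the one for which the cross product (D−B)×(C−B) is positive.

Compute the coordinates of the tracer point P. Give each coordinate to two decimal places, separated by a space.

A=(0,0), D=(10.00,0)
B = A + 4.00·(cos147°, sin147°) = (-3.3547, 2.1786)
|BD| = 13.5312
circle(B,6.00) ∩ circle(D,8.00): a=5.7310, h=1.7765
  candidates: C₊=(2.5875,3.0092) cross=24.039; C₋=(2.0155,-0.4975) cross=-24.039
  mode + wants cross > 0 → take C=(2.5875,3.0092) (cross=24.039)
ex = (C−B)/|BC| = (0.9904,0.1384); ey = (-0.1384,0.9904)
P = B + -2.22·ex + -2.89·ey = (-5.1532,-0.9910)

-5.15 -0.99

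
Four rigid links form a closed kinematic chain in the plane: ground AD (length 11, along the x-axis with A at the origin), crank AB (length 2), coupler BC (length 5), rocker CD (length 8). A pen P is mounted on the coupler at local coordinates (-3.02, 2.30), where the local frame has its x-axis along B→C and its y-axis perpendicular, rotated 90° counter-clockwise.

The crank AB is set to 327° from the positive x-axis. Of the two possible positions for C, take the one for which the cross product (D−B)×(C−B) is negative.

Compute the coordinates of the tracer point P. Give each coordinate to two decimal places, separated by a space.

1.62 2.71

A=(0,0), D=(11.00,0)
B = A + 2.00·(cos327°, sin327°) = (1.6773, -1.0893)
|BD| = 9.3861
circle(B,5.00) ∩ circle(D,8.00): a=2.6155, h=4.2614
  candidates: C₊=(3.7806,3.4468) cross=39.997; C₋=(4.7697,-5.0183) cross=-39.997
  mode - wants cross < 0 → take C=(4.7697,-5.0183) (cross=-39.997)
ex = (C−B)/|BC| = (0.6185,-0.7858); ey = (0.7858,0.6185)
P = B + -3.02·ex + 2.30·ey = (1.6169,2.7063)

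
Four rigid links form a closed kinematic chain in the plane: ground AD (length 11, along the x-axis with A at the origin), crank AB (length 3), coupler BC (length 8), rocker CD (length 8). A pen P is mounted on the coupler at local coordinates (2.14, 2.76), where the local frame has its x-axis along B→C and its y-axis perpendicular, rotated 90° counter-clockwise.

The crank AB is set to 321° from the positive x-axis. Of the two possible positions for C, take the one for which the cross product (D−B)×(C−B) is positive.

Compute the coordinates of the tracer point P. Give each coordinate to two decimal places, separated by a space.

A=(0,0), D=(11.00,0)
B = A + 3.00·(cos321°, sin321°) = (2.3314, -1.8880)
|BD| = 8.8718
circle(B,8.00) ∩ circle(D,8.00): a=4.4359, h=6.6575
  candidates: C₊=(5.2490,5.5611) cross=59.064; C₋=(8.0825,-7.4490) cross=-59.064
  mode + wants cross > 0 → take C=(5.2490,5.5611) (cross=59.064)
ex = (C−B)/|BC| = (0.3647,0.9311); ey = (-0.9311,0.3647)
P = B + 2.14·ex + 2.76·ey = (0.5420,1.1112)

0.54 1.11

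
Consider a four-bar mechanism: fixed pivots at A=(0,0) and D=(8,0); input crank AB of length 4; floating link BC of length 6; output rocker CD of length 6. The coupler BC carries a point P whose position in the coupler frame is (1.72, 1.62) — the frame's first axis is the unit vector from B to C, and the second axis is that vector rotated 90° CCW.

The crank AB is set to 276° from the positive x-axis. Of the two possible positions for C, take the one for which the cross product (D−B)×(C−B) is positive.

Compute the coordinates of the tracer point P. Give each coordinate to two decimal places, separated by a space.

A=(0,0), D=(8.00,0)
B = A + 4.00·(cos276°, sin276°) = (0.4181, -3.9781)
|BD| = 8.5621
circle(B,6.00) ∩ circle(D,6.00): a=4.2811, h=4.2039
  candidates: C₊=(2.2559,1.7335) cross=35.994; C₋=(6.1622,-5.7116) cross=-35.994
  mode + wants cross > 0 → take C=(2.2559,1.7335) (cross=35.994)
ex = (C−B)/|BC| = (0.3063,0.9519); ey = (-0.9519,0.3063)
P = B + 1.72·ex + 1.62·ey = (-0.5972,-1.8446)

-0.60 -1.84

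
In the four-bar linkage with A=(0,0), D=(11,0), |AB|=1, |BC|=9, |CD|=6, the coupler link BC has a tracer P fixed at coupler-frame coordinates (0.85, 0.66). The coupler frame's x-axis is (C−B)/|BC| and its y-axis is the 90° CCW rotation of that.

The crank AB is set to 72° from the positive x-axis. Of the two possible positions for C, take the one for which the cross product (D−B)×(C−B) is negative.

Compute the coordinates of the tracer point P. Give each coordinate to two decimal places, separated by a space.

1.38 0.93

A=(0,0), D=(11.00,0)
B = A + 1.00·(cos72°, sin72°) = (0.3090, 0.9511)
|BD| = 10.7332
circle(B,9.00) ∩ circle(D,6.00): a=7.4629, h=5.0304
  candidates: C₊=(8.1883,5.3004) cross=53.993; C₋=(7.2968,-4.7209) cross=-53.993
  mode - wants cross < 0 → take C=(7.2968,-4.7209) (cross=-53.993)
ex = (C−B)/|BC| = (0.7764,-0.6302); ey = (0.6302,0.7764)
P = B + 0.85·ex + 0.66·ey = (1.3849,0.9278)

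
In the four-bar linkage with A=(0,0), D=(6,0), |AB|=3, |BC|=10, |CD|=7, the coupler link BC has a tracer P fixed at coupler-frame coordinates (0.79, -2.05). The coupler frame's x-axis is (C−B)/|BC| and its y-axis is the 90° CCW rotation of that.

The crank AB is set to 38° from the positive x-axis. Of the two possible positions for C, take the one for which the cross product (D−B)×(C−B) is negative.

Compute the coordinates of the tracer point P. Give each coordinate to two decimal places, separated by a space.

A=(0,0), D=(6.00,0)
B = A + 3.00·(cos38°, sin38°) = (2.3640, 1.8470)
|BD| = 4.0782
circle(B,10.00) ∩ circle(D,7.00): a=8.2919, h=5.5897
  candidates: C₊=(12.2883,3.0752) cross=22.796; C₋=(7.2252,-6.8919) cross=-22.796
  mode - wants cross < 0 → take C=(7.2252,-6.8919) (cross=-22.796)
ex = (C−B)/|BC| = (0.4861,-0.8739); ey = (0.8739,0.4861)
P = B + 0.79·ex + -2.05·ey = (0.9566,0.1601)

0.96 0.16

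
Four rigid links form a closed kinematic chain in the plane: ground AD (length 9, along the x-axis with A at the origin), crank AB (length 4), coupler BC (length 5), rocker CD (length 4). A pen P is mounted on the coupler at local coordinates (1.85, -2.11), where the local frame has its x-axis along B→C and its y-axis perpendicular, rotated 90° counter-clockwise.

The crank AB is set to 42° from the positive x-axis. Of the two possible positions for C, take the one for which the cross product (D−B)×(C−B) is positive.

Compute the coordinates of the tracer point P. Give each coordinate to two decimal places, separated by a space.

A=(0,0), D=(9.00,0)
B = A + 4.00·(cos42°, sin42°) = (2.9726, 2.6765)
|BD| = 6.5950
circle(B,5.00) ∩ circle(D,4.00): a=3.9798, h=3.0267
  candidates: C₊=(7.8383,3.8276) cross=19.961; C₋=(5.3815,-1.7049) cross=-19.961
  mode + wants cross > 0 → take C=(7.8383,3.8276) (cross=19.961)
ex = (C−B)/|BC| = (0.9731,0.2302); ey = (-0.2302,0.9731)
P = B + 1.85·ex + -2.11·ey = (5.2586,1.0491)

5.26 1.05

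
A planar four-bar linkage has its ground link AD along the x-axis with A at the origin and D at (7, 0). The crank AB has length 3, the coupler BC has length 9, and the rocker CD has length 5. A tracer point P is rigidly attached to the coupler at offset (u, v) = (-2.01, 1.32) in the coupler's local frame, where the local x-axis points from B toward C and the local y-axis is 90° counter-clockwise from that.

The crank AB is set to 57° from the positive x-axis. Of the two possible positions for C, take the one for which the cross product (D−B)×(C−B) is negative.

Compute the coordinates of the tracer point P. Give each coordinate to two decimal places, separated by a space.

1.62 4.92

A=(0,0), D=(7.00,0)
B = A + 3.00·(cos57°, sin57°) = (1.6339, 2.5160)
|BD| = 5.9266
circle(B,9.00) ∩ circle(D,5.00): a=7.6877, h=4.6796
  candidates: C₊=(10.5811,3.4893) cross=27.734; C₋=(6.6079,-4.9846) cross=-27.734
  mode - wants cross < 0 → take C=(6.6079,-4.9846) (cross=-27.734)
ex = (C−B)/|BC| = (0.5527,-0.8334); ey = (0.8334,0.5527)
P = B + -2.01·ex + 1.32·ey = (1.6231,4.9207)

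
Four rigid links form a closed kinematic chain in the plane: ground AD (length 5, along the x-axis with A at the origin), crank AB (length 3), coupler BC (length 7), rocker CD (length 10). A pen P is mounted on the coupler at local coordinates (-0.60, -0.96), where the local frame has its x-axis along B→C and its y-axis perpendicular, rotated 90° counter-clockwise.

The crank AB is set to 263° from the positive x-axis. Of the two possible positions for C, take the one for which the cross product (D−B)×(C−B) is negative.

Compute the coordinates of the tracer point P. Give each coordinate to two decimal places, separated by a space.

-1.47 -2.74

A=(0,0), D=(5.00,0)
B = A + 3.00·(cos263°, sin263°) = (-0.3656, -2.9776)
|BD| = 6.1365
circle(B,7.00) ∩ circle(D,10.00): a=-1.0873, h=6.9150
  candidates: C₊=(-4.6717,2.5412) cross=42.434; C₋=(2.0391,-9.5516) cross=-42.434
  mode - wants cross < 0 → take C=(2.0391,-9.5516) (cross=-42.434)
ex = (C−B)/|BC| = (0.3435,-0.9391); ey = (0.9391,0.3435)
P = B + -0.60·ex + -0.96·ey = (-1.4733,-2.7439)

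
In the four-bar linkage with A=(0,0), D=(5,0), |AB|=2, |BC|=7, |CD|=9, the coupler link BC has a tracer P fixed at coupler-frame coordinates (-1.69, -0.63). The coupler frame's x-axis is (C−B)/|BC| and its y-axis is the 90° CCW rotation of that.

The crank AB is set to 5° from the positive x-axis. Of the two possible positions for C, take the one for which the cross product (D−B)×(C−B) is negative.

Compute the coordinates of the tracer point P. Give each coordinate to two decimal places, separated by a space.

2.48 1.91

A=(0,0), D=(5.00,0)
B = A + 2.00·(cos5°, sin5°) = (1.9924, 0.1743)
|BD| = 3.0127
circle(B,7.00) ∩ circle(D,9.00): a=-3.8046, h=5.8758
  candidates: C₊=(-1.4659,6.2604) cross=17.702; C₋=(-2.1458,-5.4715) cross=-17.702
  mode - wants cross < 0 → take C=(-2.1458,-5.4715) (cross=-17.702)
ex = (C−B)/|BC| = (-0.5912,-0.8065); ey = (0.8065,-0.5912)
P = B + -1.69·ex + -0.63·ey = (2.4833,1.9098)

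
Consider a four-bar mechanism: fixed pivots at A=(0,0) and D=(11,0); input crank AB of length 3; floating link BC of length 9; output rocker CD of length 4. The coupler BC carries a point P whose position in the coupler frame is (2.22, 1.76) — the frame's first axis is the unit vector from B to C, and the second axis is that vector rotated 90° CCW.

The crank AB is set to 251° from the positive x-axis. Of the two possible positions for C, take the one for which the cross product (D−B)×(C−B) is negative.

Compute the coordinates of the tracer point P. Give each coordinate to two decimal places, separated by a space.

1.21 -1.04

A=(0,0), D=(11.00,0)
B = A + 3.00·(cos251°, sin251°) = (-0.9767, -2.8366)
|BD| = 12.3080
circle(B,9.00) ∩ circle(D,4.00): a=8.7946, h=1.9120
  candidates: C₊=(7.1405,1.0508) cross=23.532; C₋=(8.0218,-2.6702) cross=-23.532
  mode - wants cross < 0 → take C=(8.0218,-2.6702) (cross=-23.532)
ex = (C−B)/|BC| = (0.9998,0.0185); ey = (-0.0185,0.9998)
P = B + 2.22·ex + 1.76·ey = (1.2104,-1.0358)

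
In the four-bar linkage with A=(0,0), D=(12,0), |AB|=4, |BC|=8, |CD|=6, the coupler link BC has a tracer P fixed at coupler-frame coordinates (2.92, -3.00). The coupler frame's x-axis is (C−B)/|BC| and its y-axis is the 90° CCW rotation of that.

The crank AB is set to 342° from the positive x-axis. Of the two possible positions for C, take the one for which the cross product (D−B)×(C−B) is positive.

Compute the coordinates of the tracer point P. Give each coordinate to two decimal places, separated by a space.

7.97 -0.80

A=(0,0), D=(12.00,0)
B = A + 4.00·(cos342°, sin342°) = (3.8042, -1.2361)
|BD| = 8.2885
circle(B,8.00) ∩ circle(D,6.00): a=5.8333, h=5.4747
  candidates: C₊=(8.7559,5.0473) cross=45.377; C₋=(10.3888,-5.7796) cross=-45.377
  mode + wants cross > 0 → take C=(8.7559,5.0473) (cross=45.377)
ex = (C−B)/|BC| = (0.6190,0.7854); ey = (-0.7854,0.6190)
P = B + 2.92·ex + -3.00·ey = (7.9679,-0.7995)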